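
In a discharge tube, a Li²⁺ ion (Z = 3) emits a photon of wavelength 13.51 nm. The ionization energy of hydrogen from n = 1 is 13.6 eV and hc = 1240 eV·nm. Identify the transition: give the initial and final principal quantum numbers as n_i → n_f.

The photon energy is ΔE = hc/λ = 1240 / 13.51 = 91.78 eV.
With Z = 3, ΔE = 122.4 × (1/n_f² − 1/n_i²), so 1/n_f² − 1/n_i² = 0.7499.
Trying n_f = 1 gives 1/n_i² = 0.2501, i.e. n_i ≈ 2; this pair matches.

n_i = 2, n_f = 1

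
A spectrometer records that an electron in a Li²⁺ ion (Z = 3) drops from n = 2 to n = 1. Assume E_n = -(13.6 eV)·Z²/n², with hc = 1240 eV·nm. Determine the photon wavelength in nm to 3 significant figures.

13.5 nm

For Z = 3 the level energies scale as Z², so the effective Rydberg energy is 13.6 × 9 = 122.4 eV.
ΔE = 122.4 × (1/1² − 1/2²) = 122.4 × 0.7500 = 91.80 eV.
λ = hc/ΔE = 1240 / 91.80 = 13.5 nm.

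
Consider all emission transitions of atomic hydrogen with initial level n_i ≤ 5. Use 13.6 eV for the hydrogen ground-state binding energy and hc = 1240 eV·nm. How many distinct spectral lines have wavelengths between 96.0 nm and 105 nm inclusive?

2

Enumerate all n_i → n_f pairs with 1 ≤ n_f < n_i ≤ 5 and compute λ = 1240 / [13.6·1·(1/n_f² − 1/n_i²)].
Lines falling in [96.0, 105] nm: 4→1 (97.25 nm), 3→1 (102.6 nm).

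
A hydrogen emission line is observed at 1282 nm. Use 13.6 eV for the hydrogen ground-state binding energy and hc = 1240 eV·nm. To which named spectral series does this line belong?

Paschen

ΔE = 1240/1282 = 0.9672 eV.
This matches 13.6 × (1/3² − 1/5²), so n_f = 3: the Paschen series.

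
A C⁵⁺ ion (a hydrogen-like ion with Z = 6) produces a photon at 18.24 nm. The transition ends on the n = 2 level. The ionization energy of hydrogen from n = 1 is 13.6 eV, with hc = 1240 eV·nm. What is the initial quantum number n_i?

n_i = 3

The photon energy is ΔE = hc/λ = 1240 / 18.24 = 67.98 eV.
With Z = 6, ΔE = 489.6 × (1/n_f² − 1/n_i²), so 1/n_f² − 1/n_i² = 0.1389.
With n_f = 2: 1/n_i² = 1/4 − 0.1389 = 0.1111, so n_i ≈ 3.00.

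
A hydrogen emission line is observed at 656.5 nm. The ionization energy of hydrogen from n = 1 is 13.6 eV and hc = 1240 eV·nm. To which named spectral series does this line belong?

ΔE = 1240/656.5 = 1.889 eV.
This matches 13.6 × (1/2² − 1/3²), so n_f = 2: the Balmer series.

Balmer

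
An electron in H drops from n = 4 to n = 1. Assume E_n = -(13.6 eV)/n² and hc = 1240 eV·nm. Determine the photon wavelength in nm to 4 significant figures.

97.25 nm

ΔE = 13.60 × (1/1² − 1/4²) = 13.60 × 0.9375 = 12.75 eV.
λ = hc/ΔE = 1240 / 12.75 = 97.25 nm.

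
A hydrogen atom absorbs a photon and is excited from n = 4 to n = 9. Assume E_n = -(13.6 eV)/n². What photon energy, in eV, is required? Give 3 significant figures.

0.682 eV

E_9 = −13.60/81 = −0.1679 eV and E_4 = −13.60/16 = −0.8500 eV.
The photon energy is |E_9 − E_4| = 0.682 eV.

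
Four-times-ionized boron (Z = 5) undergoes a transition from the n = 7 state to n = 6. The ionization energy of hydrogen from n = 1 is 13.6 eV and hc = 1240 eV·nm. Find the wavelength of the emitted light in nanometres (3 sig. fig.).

For Z = 5 the level energies scale as Z², so the effective Rydberg energy is 13.6 × 25 = 340.0 eV.
ΔE = 340.0 × (1/6² − 1/7²) = 340.0 × 0.007370 = 2.506 eV.
λ = hc/ΔE = 1240 / 2.506 = 495 nm.

495 nm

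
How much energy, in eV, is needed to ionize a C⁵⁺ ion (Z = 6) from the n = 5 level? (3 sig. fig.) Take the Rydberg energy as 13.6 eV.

19.6 eV

E_n = −13.6 Z²/n² = −489.6/n² eV for Z = 6.
E_5 = −489.6/25 = −19.6 eV, so ionization (to E = 0) requires 19.6 eV.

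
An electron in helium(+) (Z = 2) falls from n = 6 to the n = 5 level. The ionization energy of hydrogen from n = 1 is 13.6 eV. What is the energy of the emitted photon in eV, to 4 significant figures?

The Bohr energies scale as Z², so for Z = 2: E_n = −54.40/n² eV.
E_6 = −54.40/36 = −1.511 eV and E_5 = −54.40/25 = −2.176 eV.
The photon energy is |E_6 − E_5| = 0.6649 eV.

0.6649 eV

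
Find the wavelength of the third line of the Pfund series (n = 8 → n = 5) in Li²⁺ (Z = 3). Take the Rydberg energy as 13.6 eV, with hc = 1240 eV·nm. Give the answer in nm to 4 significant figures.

415.6 nm

The Pfund series terminates on n_f = 5; the third line has n_i = 5+3 = 8.
ΔE = 122.4 × (1/5² − 1/8²) = 2.984 eV.
λ = 1240 / 2.984 = 415.6 nm.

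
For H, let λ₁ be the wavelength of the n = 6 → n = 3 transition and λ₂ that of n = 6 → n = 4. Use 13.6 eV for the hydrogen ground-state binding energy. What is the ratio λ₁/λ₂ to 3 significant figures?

λ ∝ 1/ΔE ∝ 1/(1/n_f² − 1/n_i²), and the Z² and hc factors cancel in the ratio.
λ₁/λ₂ = (1/4² − 1/6²)/(1/3² − 1/6²) = 0.03472/0.08333 = 0.417.

0.417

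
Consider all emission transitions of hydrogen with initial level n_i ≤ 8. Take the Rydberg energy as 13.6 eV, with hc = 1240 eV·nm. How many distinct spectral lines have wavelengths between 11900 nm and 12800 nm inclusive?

Enumerate all n_i → n_f pairs with 1 ≤ n_f < n_i ≤ 8 and compute λ = 1240 / [13.6·1·(1/n_f² − 1/n_i²)].
Lines falling in [11900, 12800] nm: 7→6 (12370 nm).

1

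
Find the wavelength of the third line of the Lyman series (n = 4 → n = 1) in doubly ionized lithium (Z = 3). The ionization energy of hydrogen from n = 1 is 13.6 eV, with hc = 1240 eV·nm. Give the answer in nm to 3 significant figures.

The Lyman series terminates on n_f = 1; the third line has n_i = 1+3 = 4.
ΔE = 122.4 × (1/1² − 1/4²) = 114.8 eV.
λ = 1240 / 114.8 = 10.8 nm.

10.8 nm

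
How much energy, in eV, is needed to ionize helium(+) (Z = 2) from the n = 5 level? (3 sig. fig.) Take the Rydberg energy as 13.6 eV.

2.18 eV

E_n = −13.6 Z²/n² = −54.40/n² eV for Z = 2.
E_5 = −54.40/25 = −2.18 eV, so ionization (to E = 0) requires 2.18 eV.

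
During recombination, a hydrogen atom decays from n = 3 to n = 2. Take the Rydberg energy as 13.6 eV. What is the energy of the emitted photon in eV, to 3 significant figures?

1.89 eV

E_3 = −13.60/9 = −1.511 eV and E_2 = −13.60/4 = −3.400 eV.
The photon energy is |E_3 − E_2| = 1.89 eV.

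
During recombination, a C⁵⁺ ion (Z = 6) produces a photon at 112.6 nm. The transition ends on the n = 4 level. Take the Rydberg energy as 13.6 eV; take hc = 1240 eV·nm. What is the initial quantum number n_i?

The photon energy is ΔE = hc/λ = 1240 / 112.6 = 11.01 eV.
With Z = 6, ΔE = 489.6 × (1/n_f² − 1/n_i²), so 1/n_f² − 1/n_i² = 0.02249.
With n_f = 4: 1/n_i² = 1/16 − 0.02249 = 0.04001, so n_i ≈ 5.00.

n_i = 5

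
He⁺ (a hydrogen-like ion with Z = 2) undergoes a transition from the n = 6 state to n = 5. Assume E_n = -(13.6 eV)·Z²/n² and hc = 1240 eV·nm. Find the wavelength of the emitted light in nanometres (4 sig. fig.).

For Z = 2 the level energies scale as Z², so the effective Rydberg energy is 13.6 × 4 = 54.40 eV.
ΔE = 54.40 × (1/5² − 1/6²) = 54.40 × 0.01222 = 0.6649 eV.
λ = hc/ΔE = 1240 / 0.6649 = 1865 nm.

1865 nm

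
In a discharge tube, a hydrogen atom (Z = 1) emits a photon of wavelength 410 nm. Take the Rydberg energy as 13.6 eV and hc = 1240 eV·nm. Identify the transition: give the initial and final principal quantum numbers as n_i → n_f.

The photon energy is ΔE = hc/λ = 1240 / 410 = 3.024 eV.
With Z = 1, ΔE = 13.60 × (1/n_f² − 1/n_i²), so 1/n_f² − 1/n_i² = 0.2224.
Trying n_f = 2 gives 1/n_i² = 0.02762, i.e. n_i ≈ 6; this pair matches.

n_i = 6, n_f = 2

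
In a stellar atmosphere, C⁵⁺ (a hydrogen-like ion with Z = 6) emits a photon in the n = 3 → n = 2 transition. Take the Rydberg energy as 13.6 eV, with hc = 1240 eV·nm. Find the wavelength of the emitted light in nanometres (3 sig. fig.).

For Z = 6 the level energies scale as Z², so the effective Rydberg energy is 13.6 × 36 = 489.6 eV.
ΔE = 489.6 × (1/2² − 1/3²) = 489.6 × 0.1389 = 68.00 eV.
λ = hc/ΔE = 1240 / 68.00 = 18.2 nm.

18.2 nm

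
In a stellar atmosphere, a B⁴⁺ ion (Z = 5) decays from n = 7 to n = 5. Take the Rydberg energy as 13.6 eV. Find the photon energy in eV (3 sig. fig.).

6.66 eV

The Bohr energies scale as Z², so for Z = 5: E_n = −340.0/n² eV.
E_7 = −340.0/49 = −6.939 eV and E_5 = −340.0/25 = −13.60 eV.
The photon energy is |E_7 − E_5| = 6.66 eV.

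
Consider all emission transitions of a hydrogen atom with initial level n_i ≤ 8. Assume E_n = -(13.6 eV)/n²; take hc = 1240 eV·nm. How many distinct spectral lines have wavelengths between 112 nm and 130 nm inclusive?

1

Enumerate all n_i → n_f pairs with 1 ≤ n_f < n_i ≤ 8 and compute λ = 1240 / [13.6·1·(1/n_f² − 1/n_i²)].
Lines falling in [112, 130] nm: 2→1 (121.6 nm).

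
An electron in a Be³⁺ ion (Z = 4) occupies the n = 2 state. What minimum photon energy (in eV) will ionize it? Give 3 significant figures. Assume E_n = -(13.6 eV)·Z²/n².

E_n = −13.6 Z²/n² = −217.6/n² eV for Z = 4.
E_2 = −217.6/4 = −54.4 eV, so ionization (to E = 0) requires 54.4 eV.

54.4 eV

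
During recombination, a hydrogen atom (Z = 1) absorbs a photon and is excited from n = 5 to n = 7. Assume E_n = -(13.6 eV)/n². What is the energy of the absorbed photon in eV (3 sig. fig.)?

E_7 = −13.60/49 = −0.2776 eV and E_5 = −13.60/25 = −0.5440 eV.
The photon energy is |E_7 − E_5| = 0.266 eV.

0.266 eV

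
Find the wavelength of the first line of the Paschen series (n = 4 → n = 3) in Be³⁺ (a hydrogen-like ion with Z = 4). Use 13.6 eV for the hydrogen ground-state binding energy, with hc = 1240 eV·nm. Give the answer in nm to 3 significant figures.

The Paschen series terminates on n_f = 3; the first line has n_i = 3+1 = 4.
ΔE = 217.6 × (1/3² − 1/4²) = 10.58 eV.
λ = 1240 / 10.58 = 117 nm.

117 nm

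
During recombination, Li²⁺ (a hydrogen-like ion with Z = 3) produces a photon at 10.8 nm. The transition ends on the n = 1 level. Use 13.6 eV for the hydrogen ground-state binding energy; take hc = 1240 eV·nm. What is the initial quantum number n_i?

The photon energy is ΔE = hc/λ = 1240 / 10.8 = 114.8 eV.
With Z = 3, ΔE = 122.4 × (1/n_f² − 1/n_i²), so 1/n_f² − 1/n_i² = 0.9380.
With n_f = 1: 1/n_i² = 1/1 − 0.9380 = 0.06197, so n_i ≈ 4.02.

n_i = 4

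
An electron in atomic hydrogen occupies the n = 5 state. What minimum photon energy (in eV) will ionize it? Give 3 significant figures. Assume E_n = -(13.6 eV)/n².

0.544 eV

E_5 = −13.60/25 = −0.544 eV, so ionization (to E = 0) requires 0.544 eV.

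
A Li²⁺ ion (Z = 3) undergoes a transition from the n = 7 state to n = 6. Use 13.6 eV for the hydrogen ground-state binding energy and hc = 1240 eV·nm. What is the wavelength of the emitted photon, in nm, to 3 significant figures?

1370 nm

For Z = 3 the level energies scale as Z², so the effective Rydberg energy is 13.6 × 9 = 122.4 eV.
ΔE = 122.4 × (1/6² − 1/7²) = 122.4 × 0.007370 = 0.9020 eV.
λ = hc/ΔE = 1240 / 0.9020 = 1370 nm.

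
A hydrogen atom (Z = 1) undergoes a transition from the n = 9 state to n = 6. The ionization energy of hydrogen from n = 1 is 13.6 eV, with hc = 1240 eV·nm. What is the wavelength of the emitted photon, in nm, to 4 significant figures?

5908 nm

ΔE = 13.60 × (1/6² − 1/9²) = 13.60 × 0.01543 = 0.2099 eV.
λ = hc/ΔE = 1240 / 0.2099 = 5908 nm.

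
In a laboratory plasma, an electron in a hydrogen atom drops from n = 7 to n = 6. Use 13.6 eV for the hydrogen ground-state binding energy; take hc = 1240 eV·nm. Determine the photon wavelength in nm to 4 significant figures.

12370 nm

ΔE = 13.60 × (1/6² − 1/7²) = 13.60 × 0.007370 = 0.1002 eV.
λ = hc/ΔE = 1240 / 0.1002 = 12370 nm.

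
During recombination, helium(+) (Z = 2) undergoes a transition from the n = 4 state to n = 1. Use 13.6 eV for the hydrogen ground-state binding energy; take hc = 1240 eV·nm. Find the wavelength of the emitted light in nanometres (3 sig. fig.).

For Z = 2 the level energies scale as Z², so the effective Rydberg energy is 13.6 × 4 = 54.40 eV.
ΔE = 54.40 × (1/1² − 1/4²) = 54.40 × 0.9375 = 51.00 eV.
λ = hc/ΔE = 1240 / 51.00 = 24.3 nm.

24.3 nm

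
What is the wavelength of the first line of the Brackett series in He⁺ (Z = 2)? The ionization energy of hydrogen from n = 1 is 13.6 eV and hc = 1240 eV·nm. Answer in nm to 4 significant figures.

The Brackett series terminates on n_f = 4; the first line has n_i = 4+1 = 5.
ΔE = 54.40 × (1/4² − 1/5²) = 1.224 eV.
λ = 1240 / 1.224 = 1013 nm.

1013 nm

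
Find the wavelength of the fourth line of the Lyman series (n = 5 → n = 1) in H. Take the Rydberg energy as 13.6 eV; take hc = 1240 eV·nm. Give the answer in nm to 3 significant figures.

95.0 nm

The Lyman series terminates on n_f = 1; the fourth line has n_i = 1+4 = 5.
ΔE = 13.60 × (1/1² − 1/5²) = 13.06 eV.
λ = 1240 / 13.06 = 95.0 nm.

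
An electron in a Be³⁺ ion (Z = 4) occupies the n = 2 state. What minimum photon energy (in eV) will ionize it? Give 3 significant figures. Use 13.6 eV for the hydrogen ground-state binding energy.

E_n = −13.6 Z²/n² = −217.6/n² eV for Z = 4.
E_2 = −217.6/4 = −54.4 eV, so ionization (to E = 0) requires 54.4 eV.

54.4 eV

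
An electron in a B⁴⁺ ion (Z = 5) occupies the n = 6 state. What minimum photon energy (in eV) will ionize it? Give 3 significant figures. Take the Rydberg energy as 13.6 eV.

9.44 eV

E_n = −13.6 Z²/n² = −340.0/n² eV for Z = 5.
E_6 = −340.0/36 = −9.44 eV, so ionization (to E = 0) requires 9.44 eV.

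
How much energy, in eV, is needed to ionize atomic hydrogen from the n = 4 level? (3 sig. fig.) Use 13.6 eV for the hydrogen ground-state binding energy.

E_4 = −13.60/16 = −0.850 eV, so ionization (to E = 0) requires 0.850 eV.

0.850 eV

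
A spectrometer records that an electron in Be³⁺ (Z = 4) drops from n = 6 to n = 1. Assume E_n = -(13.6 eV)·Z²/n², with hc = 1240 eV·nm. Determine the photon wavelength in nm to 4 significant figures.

For Z = 4 the level energies scale as Z², so the effective Rydberg energy is 13.6 × 16 = 217.6 eV.
ΔE = 217.6 × (1/1² − 1/6²) = 217.6 × 0.9722 = 211.6 eV.
λ = hc/ΔE = 1240 / 211.6 = 5.861 nm.

5.861 nm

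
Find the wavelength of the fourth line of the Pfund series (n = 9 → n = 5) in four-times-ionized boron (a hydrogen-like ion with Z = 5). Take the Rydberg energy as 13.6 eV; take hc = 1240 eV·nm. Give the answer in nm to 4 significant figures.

The Pfund series terminates on n_f = 5; the fourth line has n_i = 5+4 = 9.
ΔE = 340.0 × (1/5² − 1/9²) = 9.402 eV.
λ = 1240 / 9.402 = 131.9 nm.

131.9 nm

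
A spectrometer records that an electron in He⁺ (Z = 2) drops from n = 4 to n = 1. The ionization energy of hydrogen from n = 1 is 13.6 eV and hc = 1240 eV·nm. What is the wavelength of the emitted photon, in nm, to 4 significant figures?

For Z = 2 the level energies scale as Z², so the effective Rydberg energy is 13.6 × 4 = 54.40 eV.
ΔE = 54.40 × (1/1² − 1/4²) = 54.40 × 0.9375 = 51.00 eV.
λ = hc/ΔE = 1240 / 51.00 = 24.31 nm.

24.31 nm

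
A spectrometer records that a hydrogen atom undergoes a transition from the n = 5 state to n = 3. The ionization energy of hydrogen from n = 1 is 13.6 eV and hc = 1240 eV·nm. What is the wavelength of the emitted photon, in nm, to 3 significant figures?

ΔE = 13.60 × (1/3² − 1/5²) = 13.60 × 0.07111 = 0.9671 eV.
λ = hc/ΔE = 1240 / 0.9671 = 1280 nm.
This line belongs to the Paschen series.

1280 nm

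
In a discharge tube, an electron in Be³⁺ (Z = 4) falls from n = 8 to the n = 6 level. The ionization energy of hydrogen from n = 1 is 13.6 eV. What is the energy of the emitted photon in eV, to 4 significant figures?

2.644 eV

The Bohr energies scale as Z², so for Z = 4: E_n = −217.6/n² eV.
E_8 = −217.6/64 = −3.400 eV and E_6 = −217.6/36 = −6.044 eV.
The photon energy is |E_8 − E_6| = 2.644 eV.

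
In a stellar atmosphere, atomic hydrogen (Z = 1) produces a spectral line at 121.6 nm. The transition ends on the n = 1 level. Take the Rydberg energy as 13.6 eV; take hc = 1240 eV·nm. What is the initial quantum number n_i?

n_i = 2

The photon energy is ΔE = hc/λ = 1240 / 121.6 = 10.20 eV.
With Z = 1, ΔE = 13.60 × (1/n_f² − 1/n_i²), so 1/n_f² − 1/n_i² = 0.7498.
With n_f = 1: 1/n_i² = 1/1 − 0.7498 = 0.2502, so n_i ≈ 2.00.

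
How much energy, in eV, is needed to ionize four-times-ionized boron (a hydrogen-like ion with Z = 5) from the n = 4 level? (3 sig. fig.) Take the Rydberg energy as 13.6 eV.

E_n = −13.6 Z²/n² = −340.0/n² eV for Z = 5.
E_4 = −340.0/16 = −21.3 eV, so ionization (to E = 0) requires 21.3 eV.

21.3 eV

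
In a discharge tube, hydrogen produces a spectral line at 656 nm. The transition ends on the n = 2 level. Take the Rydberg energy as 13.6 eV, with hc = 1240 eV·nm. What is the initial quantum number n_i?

n_i = 3

The photon energy is ΔE = hc/λ = 1240 / 656 = 1.890 eV.
With Z = 1, ΔE = 13.60 × (1/n_f² − 1/n_i²), so 1/n_f² − 1/n_i² = 0.1390.
With n_f = 2: 1/n_i² = 1/4 − 0.1390 = 0.1110, so n_i ≈ 3.00.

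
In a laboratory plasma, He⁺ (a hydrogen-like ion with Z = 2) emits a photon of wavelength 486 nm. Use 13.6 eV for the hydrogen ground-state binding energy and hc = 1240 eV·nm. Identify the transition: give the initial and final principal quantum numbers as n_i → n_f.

n_i = 8, n_f = 4

The photon energy is ΔE = hc/λ = 1240 / 486 = 2.551 eV.
With Z = 2, ΔE = 54.40 × (1/n_f² − 1/n_i²), so 1/n_f² − 1/n_i² = 0.04690.
Trying n_f = 4 gives 1/n_i² = 0.01560, i.e. n_i ≈ 8; this pair matches.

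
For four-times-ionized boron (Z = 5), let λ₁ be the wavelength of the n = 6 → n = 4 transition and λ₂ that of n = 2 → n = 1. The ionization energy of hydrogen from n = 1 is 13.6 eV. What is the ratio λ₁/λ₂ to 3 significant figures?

λ ∝ 1/ΔE ∝ 1/(1/n_f² − 1/n_i²), and the Z² and hc factors cancel in the ratio.
λ₁/λ₂ = (1/1² − 1/2²)/(1/4² − 1/6²) = 0.7500/0.03472 = 21.6.

21.6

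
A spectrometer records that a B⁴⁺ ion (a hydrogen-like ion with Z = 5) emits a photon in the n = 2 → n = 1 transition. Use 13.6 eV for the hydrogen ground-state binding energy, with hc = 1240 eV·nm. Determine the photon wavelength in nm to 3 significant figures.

4.86 nm

For Z = 5 the level energies scale as Z², so the effective Rydberg energy is 13.6 × 25 = 340.0 eV.
ΔE = 340.0 × (1/1² − 1/2²) = 340.0 × 0.7500 = 255.0 eV.
λ = hc/ΔE = 1240 / 255.0 = 4.86 nm.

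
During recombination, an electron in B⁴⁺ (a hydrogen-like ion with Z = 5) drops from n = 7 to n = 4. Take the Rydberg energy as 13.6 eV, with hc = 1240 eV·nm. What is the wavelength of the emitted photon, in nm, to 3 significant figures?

For Z = 5 the level energies scale as Z², so the effective Rydberg energy is 13.6 × 25 = 340.0 eV.
ΔE = 340.0 × (1/4² − 1/7²) = 340.0 × 0.04209 = 14.31 eV.
λ = hc/ΔE = 1240 / 14.31 = 86.6 nm.

86.6 nm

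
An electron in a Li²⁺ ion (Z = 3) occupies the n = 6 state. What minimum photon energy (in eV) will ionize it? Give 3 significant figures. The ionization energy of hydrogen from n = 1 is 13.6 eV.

3.40 eV

E_n = −13.6 Z²/n² = −122.4/n² eV for Z = 3.
E_6 = −122.4/36 = −3.40 eV, so ionization (to E = 0) requires 3.40 eV.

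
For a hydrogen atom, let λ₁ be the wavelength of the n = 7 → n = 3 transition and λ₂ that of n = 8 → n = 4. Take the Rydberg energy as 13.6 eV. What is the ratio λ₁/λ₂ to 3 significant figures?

0.517

λ ∝ 1/ΔE ∝ 1/(1/n_f² − 1/n_i²), and the Z² and hc factors cancel in the ratio.
λ₁/λ₂ = (1/4² − 1/8²)/(1/3² − 1/7²) = 0.04688/0.09070 = 0.517.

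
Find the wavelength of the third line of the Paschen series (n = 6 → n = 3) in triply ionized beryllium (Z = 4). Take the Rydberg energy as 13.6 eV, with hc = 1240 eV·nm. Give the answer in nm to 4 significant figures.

The Paschen series terminates on n_f = 3; the third line has n_i = 3+3 = 6.
ΔE = 217.6 × (1/3² − 1/6²) = 18.13 eV.
λ = 1240 / 18.13 = 68.38 nm.

68.38 nm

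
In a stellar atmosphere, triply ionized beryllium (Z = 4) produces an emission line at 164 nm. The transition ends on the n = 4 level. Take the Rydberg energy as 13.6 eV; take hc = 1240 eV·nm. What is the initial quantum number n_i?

n_i = 6

The photon energy is ΔE = hc/λ = 1240 / 164 = 7.561 eV.
With Z = 4, ΔE = 217.6 × (1/n_f² − 1/n_i²), so 1/n_f² − 1/n_i² = 0.03475.
With n_f = 4: 1/n_i² = 1/16 − 0.03475 = 0.02775, so n_i ≈ 6.00.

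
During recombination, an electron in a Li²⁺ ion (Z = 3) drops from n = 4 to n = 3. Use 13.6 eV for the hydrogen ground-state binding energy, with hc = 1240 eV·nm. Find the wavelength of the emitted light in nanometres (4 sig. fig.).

208.4 nm

For Z = 3 the level energies scale as Z², so the effective Rydberg energy is 13.6 × 9 = 122.4 eV.
ΔE = 122.4 × (1/3² − 1/4²) = 122.4 × 0.04861 = 5.950 eV.
λ = hc/ΔE = 1240 / 5.950 = 208.4 nm.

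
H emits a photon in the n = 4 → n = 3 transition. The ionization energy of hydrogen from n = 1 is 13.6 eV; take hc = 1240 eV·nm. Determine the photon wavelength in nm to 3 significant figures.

1880 nm

ΔE = 13.60 × (1/3² − 1/4²) = 13.60 × 0.04861 = 0.6611 eV.
λ = hc/ΔE = 1240 / 0.6611 = 1880 nm.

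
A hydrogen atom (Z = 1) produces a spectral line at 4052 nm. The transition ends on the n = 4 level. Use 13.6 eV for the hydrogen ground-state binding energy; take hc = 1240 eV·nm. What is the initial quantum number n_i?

n_i = 5

The photon energy is ΔE = hc/λ = 1240 / 4052 = 0.3060 eV.
With Z = 1, ΔE = 13.60 × (1/n_f² − 1/n_i²), so 1/n_f² − 1/n_i² = 0.02250.
With n_f = 4: 1/n_i² = 1/16 − 0.02250 = 0.04000, so n_i ≈ 5.00.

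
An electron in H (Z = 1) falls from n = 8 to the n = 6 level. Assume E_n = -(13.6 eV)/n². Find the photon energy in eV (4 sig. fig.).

E_8 = −13.60/64 = −0.2125 eV and E_6 = −13.60/36 = −0.3778 eV.
The photon energy is |E_8 − E_6| = 0.1653 eV.

0.1653 eV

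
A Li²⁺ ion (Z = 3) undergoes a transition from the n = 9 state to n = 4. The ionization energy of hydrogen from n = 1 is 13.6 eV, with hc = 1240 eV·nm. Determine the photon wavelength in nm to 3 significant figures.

202 nm

For Z = 3 the level energies scale as Z², so the effective Rydberg energy is 13.6 × 9 = 122.4 eV.
ΔE = 122.4 × (1/4² − 1/9²) = 122.4 × 0.05015 = 6.139 eV.
λ = hc/ΔE = 1240 / 6.139 = 202 nm.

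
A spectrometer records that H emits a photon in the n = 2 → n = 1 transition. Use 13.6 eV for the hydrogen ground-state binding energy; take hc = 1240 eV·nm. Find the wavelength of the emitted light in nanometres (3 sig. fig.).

122 nm

ΔE = 13.60 × (1/1² − 1/2²) = 13.60 × 0.7500 = 10.20 eV.
λ = hc/ΔE = 1240 / 10.20 = 122 nm.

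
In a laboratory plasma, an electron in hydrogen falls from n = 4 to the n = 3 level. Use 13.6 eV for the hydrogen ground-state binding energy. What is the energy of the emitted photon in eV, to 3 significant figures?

0.661 eV

E_4 = −13.60/16 = −0.8500 eV and E_3 = −13.60/9 = −1.511 eV.
The photon energy is |E_4 − E_3| = 0.661 eV.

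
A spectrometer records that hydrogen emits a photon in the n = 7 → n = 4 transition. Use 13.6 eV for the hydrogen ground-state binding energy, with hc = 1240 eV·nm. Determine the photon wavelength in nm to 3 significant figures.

ΔE = 13.60 × (1/4² − 1/7²) = 13.60 × 0.04209 = 0.5724 eV.
λ = hc/ΔE = 1240 / 0.5724 = 2170 nm.
This line belongs to the Brackett series.

2170 nm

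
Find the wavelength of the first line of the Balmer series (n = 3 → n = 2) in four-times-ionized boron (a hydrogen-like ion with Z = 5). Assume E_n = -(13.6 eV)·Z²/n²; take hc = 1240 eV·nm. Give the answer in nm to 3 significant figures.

26.3 nm

The Balmer series terminates on n_f = 2; the first line has n_i = 2+1 = 3.
ΔE = 340.0 × (1/2² − 1/3²) = 47.22 eV.
λ = 1240 / 47.22 = 26.3 nm.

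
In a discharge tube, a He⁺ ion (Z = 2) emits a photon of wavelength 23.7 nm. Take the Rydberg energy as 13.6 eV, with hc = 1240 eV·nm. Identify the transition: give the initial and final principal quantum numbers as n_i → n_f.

The photon energy is ΔE = hc/λ = 1240 / 23.7 = 52.32 eV.
With Z = 2, ΔE = 54.40 × (1/n_f² − 1/n_i²), so 1/n_f² − 1/n_i² = 0.9618.
Trying n_f = 1 gives 1/n_i² = 0.03822, i.e. n_i ≈ 5; this pair matches.

n_i = 5, n_f = 1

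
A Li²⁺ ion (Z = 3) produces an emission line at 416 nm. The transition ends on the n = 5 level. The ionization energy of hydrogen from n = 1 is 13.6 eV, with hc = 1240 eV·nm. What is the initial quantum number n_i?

n_i = 8

The photon energy is ΔE = hc/λ = 1240 / 416 = 2.981 eV.
With Z = 3, ΔE = 122.4 × (1/n_f² − 1/n_i²), so 1/n_f² − 1/n_i² = 0.02435.
With n_f = 5: 1/n_i² = 1/25 − 0.02435 = 0.01565, so n_i ≈ 7.99.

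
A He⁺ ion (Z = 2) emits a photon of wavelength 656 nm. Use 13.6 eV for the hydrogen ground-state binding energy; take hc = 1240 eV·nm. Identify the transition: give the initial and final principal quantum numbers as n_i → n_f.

n_i = 6, n_f = 4

The photon energy is ΔE = hc/λ = 1240 / 656 = 1.890 eV.
With Z = 2, ΔE = 54.40 × (1/n_f² − 1/n_i²), so 1/n_f² − 1/n_i² = 0.03475.
Trying n_f = 4 gives 1/n_i² = 0.02775, i.e. n_i ≈ 6; this pair matches.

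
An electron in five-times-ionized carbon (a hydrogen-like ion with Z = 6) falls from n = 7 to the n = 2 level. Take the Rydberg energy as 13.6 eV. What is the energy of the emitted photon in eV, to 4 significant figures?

112.4 eV

The Bohr energies scale as Z², so for Z = 6: E_n = −489.6/n² eV.
E_7 = −489.6/49 = −9.992 eV and E_2 = −489.6/4 = −122.4 eV.
The photon energy is |E_7 − E_2| = 112.4 eV.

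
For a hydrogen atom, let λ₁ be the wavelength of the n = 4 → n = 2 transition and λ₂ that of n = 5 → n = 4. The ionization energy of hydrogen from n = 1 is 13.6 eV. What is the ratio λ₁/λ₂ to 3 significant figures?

λ ∝ 1/ΔE ∝ 1/(1/n_f² − 1/n_i²), and the Z² and hc factors cancel in the ratio.
λ₁/λ₂ = (1/4² − 1/5²)/(1/2² − 1/4²) = 0.02250/0.1875 = 0.120.

0.120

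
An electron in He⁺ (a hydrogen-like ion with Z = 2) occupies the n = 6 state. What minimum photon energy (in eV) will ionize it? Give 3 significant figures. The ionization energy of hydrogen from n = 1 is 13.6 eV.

1.51 eV

E_n = −13.6 Z²/n² = −54.40/n² eV for Z = 2.
E_6 = −54.40/36 = −1.51 eV, so ionization (to E = 0) requires 1.51 eV.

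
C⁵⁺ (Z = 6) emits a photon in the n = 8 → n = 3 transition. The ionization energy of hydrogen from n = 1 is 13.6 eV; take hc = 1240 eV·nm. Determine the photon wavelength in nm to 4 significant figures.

For Z = 6 the level energies scale as Z², so the effective Rydberg energy is 13.6 × 36 = 489.6 eV.
ΔE = 489.6 × (1/3² − 1/8²) = 489.6 × 0.09549 = 46.75 eV.
λ = hc/ΔE = 1240 / 46.75 = 26.52 nm.

26.52 nm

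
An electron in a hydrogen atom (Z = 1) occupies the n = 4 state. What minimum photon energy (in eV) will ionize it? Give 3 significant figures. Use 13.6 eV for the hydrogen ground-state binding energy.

0.850 eV

E_4 = −13.60/16 = −0.850 eV, so ionization (to E = 0) requires 0.850 eV.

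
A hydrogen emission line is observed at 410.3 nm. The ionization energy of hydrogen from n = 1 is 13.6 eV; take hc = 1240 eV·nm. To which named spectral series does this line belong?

Balmer

ΔE = 1240/410.3 = 3.022 eV.
This matches 13.6 × (1/2² − 1/6²), so n_f = 2: the Balmer series.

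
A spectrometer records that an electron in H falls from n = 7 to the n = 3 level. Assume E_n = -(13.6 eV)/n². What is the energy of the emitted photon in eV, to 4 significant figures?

E_7 = −13.60/49 = −0.2776 eV and E_3 = −13.60/9 = −1.511 eV.
The photon energy is |E_7 − E_3| = 1.234 eV.

1.234 eV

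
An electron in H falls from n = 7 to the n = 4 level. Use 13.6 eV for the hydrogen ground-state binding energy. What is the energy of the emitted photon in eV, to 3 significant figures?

E_7 = −13.60/49 = −0.2776 eV and E_4 = −13.60/16 = −0.8500 eV.
The photon energy is |E_7 − E_4| = 0.572 eV.

0.572 eV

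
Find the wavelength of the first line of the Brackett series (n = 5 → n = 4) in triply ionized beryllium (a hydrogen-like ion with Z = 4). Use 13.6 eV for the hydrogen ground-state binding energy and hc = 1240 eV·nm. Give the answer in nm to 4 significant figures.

The Brackett series terminates on n_f = 4; the first line has n_i = 4+1 = 5.
ΔE = 217.6 × (1/4² − 1/5²) = 4.896 eV.
λ = 1240 / 4.896 = 253.3 nm.

253.3 nm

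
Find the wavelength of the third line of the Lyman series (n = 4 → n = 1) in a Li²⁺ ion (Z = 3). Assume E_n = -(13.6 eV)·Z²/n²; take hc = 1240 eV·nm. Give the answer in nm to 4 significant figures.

10.81 nm

The Lyman series terminates on n_f = 1; the third line has n_i = 1+3 = 4.
ΔE = 122.4 × (1/1² − 1/4²) = 114.8 eV.
λ = 1240 / 114.8 = 10.81 nm.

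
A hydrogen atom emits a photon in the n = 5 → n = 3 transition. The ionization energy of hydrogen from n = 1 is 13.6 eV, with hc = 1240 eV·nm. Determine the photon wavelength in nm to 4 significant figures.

1282 nm

ΔE = 13.60 × (1/3² − 1/5²) = 13.60 × 0.07111 = 0.9671 eV.
λ = hc/ΔE = 1240 / 0.9671 = 1282 nm.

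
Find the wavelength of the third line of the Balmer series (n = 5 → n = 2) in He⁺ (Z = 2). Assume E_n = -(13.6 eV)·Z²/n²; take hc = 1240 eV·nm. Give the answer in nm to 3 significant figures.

109 nm

The Balmer series terminates on n_f = 2; the third line has n_i = 2+3 = 5.
ΔE = 54.40 × (1/2² − 1/5²) = 11.42 eV.
λ = 1240 / 11.42 = 109 nm.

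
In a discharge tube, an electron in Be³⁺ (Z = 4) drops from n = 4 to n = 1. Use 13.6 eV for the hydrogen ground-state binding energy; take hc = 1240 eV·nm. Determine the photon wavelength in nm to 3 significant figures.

6.08 nm

For Z = 4 the level energies scale as Z², so the effective Rydberg energy is 13.6 × 16 = 217.6 eV.
ΔE = 217.6 × (1/1² − 1/4²) = 217.6 × 0.9375 = 204.0 eV.
λ = hc/ΔE = 1240 / 204.0 = 6.08 nm.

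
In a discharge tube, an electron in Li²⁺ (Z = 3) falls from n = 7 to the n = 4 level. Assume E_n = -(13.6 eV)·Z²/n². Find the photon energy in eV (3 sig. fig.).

The Bohr energies scale as Z², so for Z = 3: E_n = −122.4/n² eV.
E_7 = −122.4/49 = −2.498 eV and E_4 = −122.4/16 = −7.650 eV.
The photon energy is |E_7 − E_4| = 5.15 eV.

5.15 eV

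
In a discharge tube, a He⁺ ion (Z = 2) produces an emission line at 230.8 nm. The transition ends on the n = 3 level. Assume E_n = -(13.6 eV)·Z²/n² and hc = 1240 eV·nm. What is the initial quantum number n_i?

The photon energy is ΔE = hc/λ = 1240 / 230.8 = 5.373 eV.
With Z = 2, ΔE = 54.40 × (1/n_f² − 1/n_i²), so 1/n_f² − 1/n_i² = 0.09876.
With n_f = 3: 1/n_i² = 1/9 − 0.09876 = 0.01235, so n_i ≈ 9.00.

n_i = 9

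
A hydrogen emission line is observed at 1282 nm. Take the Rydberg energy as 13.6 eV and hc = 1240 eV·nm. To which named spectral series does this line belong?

Paschen

ΔE = 1240/1282 = 0.9672 eV.
This matches 13.6 × (1/3² − 1/5²), so n_f = 3: the Paschen series.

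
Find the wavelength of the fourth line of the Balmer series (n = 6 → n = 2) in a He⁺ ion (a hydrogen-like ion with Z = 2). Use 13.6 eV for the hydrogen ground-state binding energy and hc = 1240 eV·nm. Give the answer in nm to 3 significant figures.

The Balmer series terminates on n_f = 2; the fourth line has n_i = 2+4 = 6.
ΔE = 54.40 × (1/2² − 1/6²) = 12.09 eV.
λ = 1240 / 12.09 = 103 nm.

103 nm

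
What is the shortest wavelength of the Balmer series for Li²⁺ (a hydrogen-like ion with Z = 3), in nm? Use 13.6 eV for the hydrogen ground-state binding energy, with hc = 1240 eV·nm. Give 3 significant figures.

The Balmer series has lower level n_f = 2; the series limit corresponds to n_i → ∞.
ΔE_max = 13.6 × 9 / 2² = 30.60 eV.
λ_min = 1240 / 30.60 = 40.5 nm.

40.5 nm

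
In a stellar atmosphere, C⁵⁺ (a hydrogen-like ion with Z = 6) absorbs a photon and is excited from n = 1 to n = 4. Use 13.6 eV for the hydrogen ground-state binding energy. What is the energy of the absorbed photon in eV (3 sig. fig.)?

459 eV

The Bohr energies scale as Z², so for Z = 6: E_n = −489.6/n² eV.
E_4 = −489.6/16 = −30.60 eV and E_1 = −489.6/1 = −489.6 eV.
The photon energy is |E_4 − E_1| = 459 eV.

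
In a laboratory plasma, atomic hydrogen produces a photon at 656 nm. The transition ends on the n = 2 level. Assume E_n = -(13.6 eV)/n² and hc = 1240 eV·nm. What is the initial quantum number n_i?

n_i = 3

The photon energy is ΔE = hc/λ = 1240 / 656 = 1.890 eV.
With Z = 1, ΔE = 13.60 × (1/n_f² − 1/n_i²), so 1/n_f² − 1/n_i² = 0.1390.
With n_f = 2: 1/n_i² = 1/4 − 0.1390 = 0.1110, so n_i ≈ 3.00.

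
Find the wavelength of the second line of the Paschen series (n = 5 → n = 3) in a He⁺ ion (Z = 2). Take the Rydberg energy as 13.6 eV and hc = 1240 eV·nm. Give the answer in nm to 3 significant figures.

The Paschen series terminates on n_f = 3; the second line has n_i = 3+2 = 5.
ΔE = 54.40 × (1/3² − 1/5²) = 3.868 eV.
λ = 1240 / 3.868 = 321 nm.

321 nm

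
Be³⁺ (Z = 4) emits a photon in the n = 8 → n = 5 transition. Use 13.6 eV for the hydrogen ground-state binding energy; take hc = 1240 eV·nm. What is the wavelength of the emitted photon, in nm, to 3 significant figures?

For Z = 4 the level energies scale as Z², so the effective Rydberg energy is 13.6 × 16 = 217.6 eV.
ΔE = 217.6 × (1/5² − 1/8²) = 217.6 × 0.02438 = 5.304 eV.
λ = hc/ΔE = 1240 / 5.304 = 234 nm.

234 nm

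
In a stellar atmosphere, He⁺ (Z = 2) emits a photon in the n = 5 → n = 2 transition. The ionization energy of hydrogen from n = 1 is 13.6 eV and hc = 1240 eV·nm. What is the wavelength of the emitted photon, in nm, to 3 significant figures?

109 nm

For Z = 2 the level energies scale as Z², so the effective Rydberg energy is 13.6 × 4 = 54.40 eV.
ΔE = 54.40 × (1/2² − 1/5²) = 54.40 × 0.2100 = 11.42 eV.
λ = hc/ΔE = 1240 / 11.42 = 109 nm.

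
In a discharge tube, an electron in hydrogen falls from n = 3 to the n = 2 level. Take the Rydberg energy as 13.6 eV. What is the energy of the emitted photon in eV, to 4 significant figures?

E_3 = −13.60/9 = −1.511 eV and E_2 = −13.60/4 = −3.400 eV.
The photon energy is |E_3 − E_2| = 1.889 eV.

1.889 eV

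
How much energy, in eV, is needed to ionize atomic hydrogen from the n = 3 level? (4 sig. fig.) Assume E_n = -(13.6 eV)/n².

1.511 eV

E_3 = −13.60/9 = −1.511 eV, so ionization (to E = 0) requires 1.511 eV.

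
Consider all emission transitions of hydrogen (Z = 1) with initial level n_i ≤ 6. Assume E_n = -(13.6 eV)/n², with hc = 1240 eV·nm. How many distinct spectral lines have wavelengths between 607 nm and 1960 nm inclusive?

4

Enumerate all n_i → n_f pairs with 1 ≤ n_f < n_i ≤ 6 and compute λ = 1240 / [13.6·1·(1/n_f² − 1/n_i²)].
Lines falling in [607, 1960] nm: 3→2 (656.5 nm), 6→3 (1094 nm), 5→3 (1282 nm), 4→3 (1876 nm).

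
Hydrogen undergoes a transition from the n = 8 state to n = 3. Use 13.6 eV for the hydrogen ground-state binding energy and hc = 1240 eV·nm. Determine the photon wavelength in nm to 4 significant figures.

ΔE = 13.60 × (1/3² − 1/8²) = 13.60 × 0.09549 = 1.299 eV.
λ = hc/ΔE = 1240 / 1.299 = 954.9 nm.

954.9 nm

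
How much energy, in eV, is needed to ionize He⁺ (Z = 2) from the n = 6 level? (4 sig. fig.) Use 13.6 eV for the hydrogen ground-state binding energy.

1.511 eV

E_n = −13.6 Z²/n² = −54.40/n² eV for Z = 2.
E_6 = −54.40/36 = −1.511 eV, so ionization (to E = 0) requires 1.511 eV.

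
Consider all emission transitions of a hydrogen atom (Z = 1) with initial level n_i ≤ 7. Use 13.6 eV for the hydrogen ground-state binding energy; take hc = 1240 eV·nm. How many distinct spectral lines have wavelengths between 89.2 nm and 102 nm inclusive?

4

Enumerate all n_i → n_f pairs with 1 ≤ n_f < n_i ≤ 7 and compute λ = 1240 / [13.6·1·(1/n_f² − 1/n_i²)].
Lines falling in [89.2, 102] nm: 7→1 (93.08 nm), 6→1 (93.78 nm), 5→1 (94.98 nm), 4→1 (97.25 nm).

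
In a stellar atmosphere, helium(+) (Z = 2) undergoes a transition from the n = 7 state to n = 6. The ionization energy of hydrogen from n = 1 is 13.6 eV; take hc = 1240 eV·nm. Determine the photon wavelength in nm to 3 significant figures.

For Z = 2 the level energies scale as Z², so the effective Rydberg energy is 13.6 × 4 = 54.40 eV.
ΔE = 54.40 × (1/6² − 1/7²) = 54.40 × 0.007370 = 0.4009 eV.
λ = hc/ΔE = 1240 / 0.4009 = 3090 nm.

3090 nm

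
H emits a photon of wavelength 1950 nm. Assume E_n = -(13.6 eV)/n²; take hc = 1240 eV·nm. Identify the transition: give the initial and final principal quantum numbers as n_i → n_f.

n_i = 8, n_f = 4

The photon energy is ΔE = hc/λ = 1240 / 1950 = 0.6359 eV.
With Z = 1, ΔE = 13.60 × (1/n_f² − 1/n_i²), so 1/n_f² − 1/n_i² = 0.04676.
Trying n_f = 4 gives 1/n_i² = 0.01574, i.e. n_i ≈ 8; this pair matches.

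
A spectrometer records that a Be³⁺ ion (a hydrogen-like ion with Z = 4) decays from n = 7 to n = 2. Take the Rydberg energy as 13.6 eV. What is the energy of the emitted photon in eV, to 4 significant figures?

49.96 eV

The Bohr energies scale as Z², so for Z = 4: E_n = −217.6/n² eV.
E_7 = −217.6/49 = −4.441 eV and E_2 = −217.6/4 = −54.40 eV.
The photon energy is |E_7 − E_2| = 49.96 eV.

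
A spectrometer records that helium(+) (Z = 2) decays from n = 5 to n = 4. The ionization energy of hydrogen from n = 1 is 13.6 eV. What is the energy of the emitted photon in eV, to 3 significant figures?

The Bohr energies scale as Z², so for Z = 2: E_n = −54.40/n² eV.
E_5 = −54.40/25 = −2.176 eV and E_4 = −54.40/16 = −3.400 eV.
The photon energy is |E_5 − E_4| = 1.22 eV.

1.22 eV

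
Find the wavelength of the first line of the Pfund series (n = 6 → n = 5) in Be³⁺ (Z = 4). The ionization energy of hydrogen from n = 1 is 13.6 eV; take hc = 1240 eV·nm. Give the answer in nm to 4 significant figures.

The Pfund series terminates on n_f = 5; the first line has n_i = 5+1 = 6.
ΔE = 217.6 × (1/5² − 1/6²) = 2.660 eV.
λ = 1240 / 2.660 = 466.2 nm.

466.2 nm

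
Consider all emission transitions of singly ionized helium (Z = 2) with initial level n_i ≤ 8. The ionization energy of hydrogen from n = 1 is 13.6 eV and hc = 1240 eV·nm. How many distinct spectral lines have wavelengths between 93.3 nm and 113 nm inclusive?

4

Enumerate all n_i → n_f pairs with 1 ≤ n_f < n_i ≤ 8 and compute λ = 1240 / [13.6·4·(1/n_f² − 1/n_i²)].
Lines falling in [93.3, 113] nm: 8→2 (97.25 nm), 7→2 (99.28 nm), 6→2 (102.6 nm), 5→2 (108.5 nm).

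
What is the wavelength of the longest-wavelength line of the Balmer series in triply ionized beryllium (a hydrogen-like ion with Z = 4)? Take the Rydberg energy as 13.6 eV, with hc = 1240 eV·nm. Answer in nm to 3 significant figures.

The Balmer series terminates on n_f = 2; the first line has n_i = 2+1 = 3.
ΔE = 217.6 × (1/2² − 1/3²) = 30.22 eV.
λ = 1240 / 30.22 = 41.0 nm.

41.0 nm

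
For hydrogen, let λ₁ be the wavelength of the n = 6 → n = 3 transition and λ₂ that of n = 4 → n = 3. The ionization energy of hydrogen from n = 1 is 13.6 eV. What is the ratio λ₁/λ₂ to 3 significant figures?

0.583

λ ∝ 1/ΔE ∝ 1/(1/n_f² − 1/n_i²), and the Z² and hc factors cancel in the ratio.
λ₁/λ₂ = (1/3² − 1/4²)/(1/3² − 1/6²) = 0.04861/0.08333 = 0.583.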